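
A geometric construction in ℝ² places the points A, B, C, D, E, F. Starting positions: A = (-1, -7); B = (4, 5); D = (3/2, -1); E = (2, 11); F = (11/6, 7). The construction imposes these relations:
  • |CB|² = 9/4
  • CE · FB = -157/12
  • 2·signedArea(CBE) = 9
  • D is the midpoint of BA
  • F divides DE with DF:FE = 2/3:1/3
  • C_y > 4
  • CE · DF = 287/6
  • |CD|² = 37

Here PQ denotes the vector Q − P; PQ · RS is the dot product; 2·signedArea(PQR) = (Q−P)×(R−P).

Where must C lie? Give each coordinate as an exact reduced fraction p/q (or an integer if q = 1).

C = (5/2, 5)

1. C_x = 5/2  [CE · DF = 287/6 ∩ 2·signedArea(CBE) = 9]
2. C_y = 5  [CE · DF = 287/6 ∩ 2·signedArea(CBE) = 9]
   → C = (5/2, 5)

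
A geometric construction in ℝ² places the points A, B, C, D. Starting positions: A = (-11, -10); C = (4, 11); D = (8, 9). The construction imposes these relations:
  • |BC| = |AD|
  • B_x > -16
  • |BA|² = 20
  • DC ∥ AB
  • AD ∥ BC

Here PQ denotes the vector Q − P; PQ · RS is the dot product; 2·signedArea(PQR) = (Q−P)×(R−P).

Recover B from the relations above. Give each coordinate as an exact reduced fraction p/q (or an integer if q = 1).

B = (-15, -8)

1. B_x = -15  [AD ∥ BC ∩ DC ∥ AB]
2. B_y = -8  [AD ∥ BC ∩ DC ∥ AB]
   → B = (-15, -8)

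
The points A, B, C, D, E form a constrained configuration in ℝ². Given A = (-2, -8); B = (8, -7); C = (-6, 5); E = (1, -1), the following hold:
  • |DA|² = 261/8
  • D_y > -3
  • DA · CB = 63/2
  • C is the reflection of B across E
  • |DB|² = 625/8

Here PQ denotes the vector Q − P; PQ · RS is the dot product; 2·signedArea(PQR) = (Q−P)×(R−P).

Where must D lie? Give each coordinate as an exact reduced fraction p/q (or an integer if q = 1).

D = (1/4, -11/4)

1. D_x = 1/4  [line -14·x + 12·y + 73/2 = 0 ∩ |DA|² = 261/8]
2. D_y = -11/4  [line -14·x + 12·y + 73/2 = 0 ∩ |DA|² = 261/8]
   → D = (1/4, -11/4)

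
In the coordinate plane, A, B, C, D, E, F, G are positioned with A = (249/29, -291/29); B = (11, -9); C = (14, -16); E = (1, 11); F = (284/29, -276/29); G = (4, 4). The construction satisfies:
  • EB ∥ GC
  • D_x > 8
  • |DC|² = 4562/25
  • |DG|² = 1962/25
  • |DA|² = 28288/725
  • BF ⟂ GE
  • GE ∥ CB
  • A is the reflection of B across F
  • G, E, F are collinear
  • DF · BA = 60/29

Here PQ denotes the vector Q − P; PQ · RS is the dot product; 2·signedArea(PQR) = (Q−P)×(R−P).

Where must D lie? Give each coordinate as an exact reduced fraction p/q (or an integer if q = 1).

1. D_x = 41/5  [line 70/29·x + 30/29·y + -460/29 = 0 ∩ |DG|² = 1962/25]
2. D_y = -19/5  [line 70/29·x + 30/29·y + -460/29 = 0 ∩ |DG|² = 1962/25]
   → D = (41/5, -19/5)

D = (41/5, -19/5)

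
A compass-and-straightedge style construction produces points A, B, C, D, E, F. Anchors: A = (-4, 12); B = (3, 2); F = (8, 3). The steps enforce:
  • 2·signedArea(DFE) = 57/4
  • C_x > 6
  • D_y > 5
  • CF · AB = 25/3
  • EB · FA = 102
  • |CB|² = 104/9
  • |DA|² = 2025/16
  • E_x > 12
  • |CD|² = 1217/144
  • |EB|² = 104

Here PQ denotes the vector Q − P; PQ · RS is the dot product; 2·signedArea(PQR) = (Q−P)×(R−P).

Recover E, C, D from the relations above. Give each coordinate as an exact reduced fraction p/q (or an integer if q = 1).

1. E_x = 13  [line 12·x + -9·y + -120 = 0 ∩ |EB|² = 104]
2. E_y = 4  [line 12·x + -9·y + -120 = 0 ∩ |EB|² = 104]
   → E = (13, 4)
3. C_x = 19/3  [line -7·x + 10·y + 53/3 = 0 ∩ |CB|² = 104/9]
4. C_y = 8/3  [line -7·x + 10·y + 53/3 = 0 ∩ |CB|² = 104/9]
   → C = (19/3, 8/3)
5. D_x = 5  [line -1·x + 5·y + -85/4 = 0 ∩ |DA|² = 2025/16]
6. D_y = 21/4  [line -1·x + 5·y + -85/4 = 0 ∩ |DA|² = 2025/16]
   → D = (5, 21/4)

C = (19/3, 8/3)
D = (5, 21/4)
E = (13, 4)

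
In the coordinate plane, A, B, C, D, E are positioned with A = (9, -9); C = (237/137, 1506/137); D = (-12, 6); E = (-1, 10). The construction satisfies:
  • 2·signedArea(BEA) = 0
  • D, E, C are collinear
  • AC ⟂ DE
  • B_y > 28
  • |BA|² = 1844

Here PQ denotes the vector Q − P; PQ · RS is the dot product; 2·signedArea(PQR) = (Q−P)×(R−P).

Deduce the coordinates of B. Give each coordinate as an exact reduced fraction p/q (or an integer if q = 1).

B = (-11, 29)

1. B_x = -11  [line 19·x + 10·y + -81 = 0 ∩ |BA|² = 1844]
2. B_y = 29  [line 19·x + 10·y + -81 = 0 ∩ |BA|² = 1844]
   → B = (-11, 29)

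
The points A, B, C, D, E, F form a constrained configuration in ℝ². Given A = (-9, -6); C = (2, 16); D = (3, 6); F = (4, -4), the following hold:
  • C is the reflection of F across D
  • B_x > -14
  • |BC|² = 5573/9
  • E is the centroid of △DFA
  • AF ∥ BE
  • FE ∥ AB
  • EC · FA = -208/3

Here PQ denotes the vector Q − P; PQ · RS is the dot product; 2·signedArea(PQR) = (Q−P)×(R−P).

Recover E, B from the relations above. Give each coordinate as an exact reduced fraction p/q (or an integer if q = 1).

B = (-41/3, -10/3)
E = (-2/3, -4/3)

1. E_x = -2/3  [E is the centroid of △DFA]
2. E_y = -4/3  [E is the centroid of △DFA]
   → E = (-2/3, -4/3)
3. B_x = -41/3  [AF ∥ BE ∩ FE ∥ AB]
4. B_y = -10/3  [AF ∥ BE ∩ FE ∥ AB]
   → B = (-41/3, -10/3)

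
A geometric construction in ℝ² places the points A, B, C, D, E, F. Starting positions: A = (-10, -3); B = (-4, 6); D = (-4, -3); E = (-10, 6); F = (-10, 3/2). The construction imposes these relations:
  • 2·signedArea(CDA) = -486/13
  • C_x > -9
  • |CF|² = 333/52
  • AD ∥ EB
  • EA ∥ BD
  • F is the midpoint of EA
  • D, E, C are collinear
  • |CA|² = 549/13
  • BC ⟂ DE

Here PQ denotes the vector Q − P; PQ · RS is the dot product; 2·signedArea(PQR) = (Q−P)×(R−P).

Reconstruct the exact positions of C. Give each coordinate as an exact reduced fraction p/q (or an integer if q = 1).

1. C_x = -106/13  [D, E, C are collinear ∩ BC ⟂ DE]
2. C_y = 42/13  [D, E, C are collinear ∩ BC ⟂ DE]
   → C = (-106/13, 42/13)

C = (-106/13, 42/13)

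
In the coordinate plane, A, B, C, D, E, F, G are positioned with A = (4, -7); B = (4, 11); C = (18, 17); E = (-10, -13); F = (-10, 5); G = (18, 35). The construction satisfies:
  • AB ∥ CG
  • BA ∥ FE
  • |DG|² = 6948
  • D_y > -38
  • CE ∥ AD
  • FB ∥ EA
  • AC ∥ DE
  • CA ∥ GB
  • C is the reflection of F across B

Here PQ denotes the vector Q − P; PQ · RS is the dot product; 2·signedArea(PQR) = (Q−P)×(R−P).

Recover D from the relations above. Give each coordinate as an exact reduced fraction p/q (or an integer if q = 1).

1. D_x = -24  [AC ∥ DE ∩ CE ∥ AD]
2. D_y = -37  [AC ∥ DE ∩ CE ∥ AD]
   → D = (-24, -37)

D = (-24, -37)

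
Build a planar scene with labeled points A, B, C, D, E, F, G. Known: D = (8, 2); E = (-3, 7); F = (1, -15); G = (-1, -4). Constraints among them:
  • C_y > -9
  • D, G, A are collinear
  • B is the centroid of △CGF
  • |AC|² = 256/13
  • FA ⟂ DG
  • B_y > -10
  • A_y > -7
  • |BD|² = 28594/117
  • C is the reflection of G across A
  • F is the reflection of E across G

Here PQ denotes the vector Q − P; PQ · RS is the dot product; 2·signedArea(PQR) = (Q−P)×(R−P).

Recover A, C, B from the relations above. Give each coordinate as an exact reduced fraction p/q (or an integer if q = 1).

A = (-61/13, -84/13)
B = (-109/39, -121/13)
C = (-109/13, -116/13)

1. A_x = -61/13  [D, G, A are collinear ∩ FA ⟂ DG]
2. A_y = -84/13  [D, G, A are collinear ∩ FA ⟂ DG]
   → A = (-61/13, -84/13)
3. C_x = -109/13  [C is the reflection of G across A]
4. C_y = -116/13  [C is the reflection of G across A]
   → C = (-109/13, -116/13)
5. B_x = -109/39  [B is the centroid of △CGF]
6. B_y = -121/13  [B is the centroid of △CGF]
   → B = (-109/39, -121/13)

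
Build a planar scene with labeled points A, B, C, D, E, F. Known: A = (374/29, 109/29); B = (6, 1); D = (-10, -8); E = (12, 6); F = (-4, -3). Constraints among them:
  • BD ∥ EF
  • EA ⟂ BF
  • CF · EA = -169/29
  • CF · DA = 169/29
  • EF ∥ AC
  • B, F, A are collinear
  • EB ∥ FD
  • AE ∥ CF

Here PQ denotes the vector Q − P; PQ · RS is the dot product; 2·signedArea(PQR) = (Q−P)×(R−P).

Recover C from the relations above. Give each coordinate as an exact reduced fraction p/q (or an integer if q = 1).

1. C_x = -90/29  [AE ∥ CF ∩ EF ∥ AC]
2. C_y = -152/29  [AE ∥ CF ∩ EF ∥ AC]
   → C = (-90/29, -152/29)

C = (-90/29, -152/29)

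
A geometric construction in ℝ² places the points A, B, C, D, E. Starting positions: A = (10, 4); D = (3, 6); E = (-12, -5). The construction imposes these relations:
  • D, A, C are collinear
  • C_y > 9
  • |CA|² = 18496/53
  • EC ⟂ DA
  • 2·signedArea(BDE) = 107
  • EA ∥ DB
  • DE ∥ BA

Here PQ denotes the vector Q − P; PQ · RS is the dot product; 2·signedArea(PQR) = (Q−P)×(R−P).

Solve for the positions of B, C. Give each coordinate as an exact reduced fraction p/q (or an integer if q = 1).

B = (25, 15)
C = (-422/53, 484/53)

1. B_x = 25  [DE ∥ BA ∩ EA ∥ DB]
2. B_y = 15  [DE ∥ BA ∩ EA ∥ DB]
   → B = (25, 15)
3. C_x = -422/53  [D, A, C are collinear ∩ EC ⟂ DA]
4. C_y = 484/53  [D, A, C are collinear ∩ EC ⟂ DA]
   → C = (-422/53, 484/53)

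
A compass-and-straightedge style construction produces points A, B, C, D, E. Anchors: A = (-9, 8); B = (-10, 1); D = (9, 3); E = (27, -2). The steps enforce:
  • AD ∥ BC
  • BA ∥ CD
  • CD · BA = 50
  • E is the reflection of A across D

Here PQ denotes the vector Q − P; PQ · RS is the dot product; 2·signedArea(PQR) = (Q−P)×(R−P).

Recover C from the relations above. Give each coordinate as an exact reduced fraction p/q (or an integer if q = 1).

1. C_x = 8  [BA ∥ CD ∩ AD ∥ BC]
2. C_y = -4  [BA ∥ CD ∩ AD ∥ BC]
   → C = (8, -4)

C = (8, -4)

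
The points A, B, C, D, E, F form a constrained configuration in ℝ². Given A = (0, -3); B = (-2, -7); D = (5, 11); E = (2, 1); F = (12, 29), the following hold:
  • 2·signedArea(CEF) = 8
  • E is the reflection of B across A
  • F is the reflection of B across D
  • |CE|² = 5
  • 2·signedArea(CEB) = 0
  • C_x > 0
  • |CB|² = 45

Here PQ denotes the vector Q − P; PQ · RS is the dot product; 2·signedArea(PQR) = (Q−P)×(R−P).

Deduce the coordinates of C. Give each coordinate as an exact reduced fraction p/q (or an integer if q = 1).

1. C_x = 1  [2·signedArea(CEB) = 0 ∩ 2·signedArea(CEF) = 8]
2. C_y = -1  [2·signedArea(CEB) = 0 ∩ 2·signedArea(CEF) = 8]
   → C = (1, -1)

C = (1, -1)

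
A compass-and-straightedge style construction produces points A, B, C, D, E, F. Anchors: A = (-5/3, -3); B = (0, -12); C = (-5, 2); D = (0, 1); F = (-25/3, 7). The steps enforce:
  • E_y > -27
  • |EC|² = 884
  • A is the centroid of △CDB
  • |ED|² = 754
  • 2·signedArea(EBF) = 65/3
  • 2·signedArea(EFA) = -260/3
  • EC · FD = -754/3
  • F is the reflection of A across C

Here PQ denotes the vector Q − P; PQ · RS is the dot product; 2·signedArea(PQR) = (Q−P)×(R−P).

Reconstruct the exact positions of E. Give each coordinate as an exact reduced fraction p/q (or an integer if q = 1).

1. E_x = 5  [2·signedArea(EFA) = -260/3 ∩ 2·signedArea(EBF) = 65/3]
2. E_y = -26  [2·signedArea(EFA) = -260/3 ∩ 2·signedArea(EBF) = 65/3]
   → E = (5, -26)

E = (5, -26)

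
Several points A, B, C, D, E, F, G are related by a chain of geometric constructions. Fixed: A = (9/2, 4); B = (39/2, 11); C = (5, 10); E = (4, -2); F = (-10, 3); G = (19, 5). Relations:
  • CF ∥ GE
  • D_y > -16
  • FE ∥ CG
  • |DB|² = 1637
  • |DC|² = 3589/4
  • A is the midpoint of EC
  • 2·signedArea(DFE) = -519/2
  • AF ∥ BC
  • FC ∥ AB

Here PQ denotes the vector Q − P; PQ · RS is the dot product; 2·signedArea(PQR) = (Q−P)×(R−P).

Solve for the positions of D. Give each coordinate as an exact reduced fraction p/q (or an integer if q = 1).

D = (-23/2, -15)

1. D_x = -23/2  [line 5·x + 14·y + 535/2 = 0 ∩ |DC|² = 3589/4]
2. D_y = -15  [line 5·x + 14·y + 535/2 = 0 ∩ |DC|² = 3589/4]
   → D = (-23/2, -15)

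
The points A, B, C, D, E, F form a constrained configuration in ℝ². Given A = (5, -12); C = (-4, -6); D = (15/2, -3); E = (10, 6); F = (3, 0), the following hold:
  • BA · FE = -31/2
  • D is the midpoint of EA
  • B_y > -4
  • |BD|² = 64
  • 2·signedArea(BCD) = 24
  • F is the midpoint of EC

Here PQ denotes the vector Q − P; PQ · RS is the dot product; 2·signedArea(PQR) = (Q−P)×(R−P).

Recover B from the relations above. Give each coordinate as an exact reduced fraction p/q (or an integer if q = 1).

B = (-1/2, -3)

1. B_x = -1/2  [2·signedArea(BCD) = 24 ∩ BA · FE = -31/2]
2. B_y = -3  [2·signedArea(BCD) = 24 ∩ BA · FE = -31/2]
   → B = (-1/2, -3)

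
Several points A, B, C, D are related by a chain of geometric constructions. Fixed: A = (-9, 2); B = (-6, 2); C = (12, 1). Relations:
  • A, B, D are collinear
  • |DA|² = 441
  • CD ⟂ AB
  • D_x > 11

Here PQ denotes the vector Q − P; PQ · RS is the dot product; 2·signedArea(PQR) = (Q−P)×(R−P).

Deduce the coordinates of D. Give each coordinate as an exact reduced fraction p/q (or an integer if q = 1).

D = (12, 2)

1. D_x = 12  [A, B, D are collinear ∩ CD ⟂ AB]
2. D_y = 2  [A, B, D are collinear ∩ CD ⟂ AB]
   → D = (12, 2)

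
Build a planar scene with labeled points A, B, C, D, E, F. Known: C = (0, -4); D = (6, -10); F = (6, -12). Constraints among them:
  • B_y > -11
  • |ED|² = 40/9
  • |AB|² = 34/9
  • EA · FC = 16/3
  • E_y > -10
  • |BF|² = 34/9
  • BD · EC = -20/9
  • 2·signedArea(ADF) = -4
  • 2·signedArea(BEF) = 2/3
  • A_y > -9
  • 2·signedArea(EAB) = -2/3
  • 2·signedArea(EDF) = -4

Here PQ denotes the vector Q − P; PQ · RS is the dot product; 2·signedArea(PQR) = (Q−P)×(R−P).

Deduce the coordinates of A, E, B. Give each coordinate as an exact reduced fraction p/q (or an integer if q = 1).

A = (4, -26/3)
B = (5, -31/3)
E = (4, -28/3)

1. A_x = 4  [2·signedArea(ADF) = -4]
2. E_x = 4  [2·signedArea(EDF) = -4]
3. E_y = -28/3  [|ED|² = 40/9]
   → E = (4, -28/3)
4. B_x = 5  [2·signedArea(BEF) = 2/3 ∩ BD · EC = -20/9]
5. B_y = -31/3  [2·signedArea(BEF) = 2/3 ∩ BD · EC = -20/9]
   → B = (5, -31/3)
6. A_x = 4  [2·signedArea(ADF) = -4 ∩ 2·signedArea(EAB) = -2/3]
7. A_y = -26/3  [2·signedArea(ADF) = -4 ∩ 2·signedArea(EAB) = -2/3]
   → A = (4, -26/3)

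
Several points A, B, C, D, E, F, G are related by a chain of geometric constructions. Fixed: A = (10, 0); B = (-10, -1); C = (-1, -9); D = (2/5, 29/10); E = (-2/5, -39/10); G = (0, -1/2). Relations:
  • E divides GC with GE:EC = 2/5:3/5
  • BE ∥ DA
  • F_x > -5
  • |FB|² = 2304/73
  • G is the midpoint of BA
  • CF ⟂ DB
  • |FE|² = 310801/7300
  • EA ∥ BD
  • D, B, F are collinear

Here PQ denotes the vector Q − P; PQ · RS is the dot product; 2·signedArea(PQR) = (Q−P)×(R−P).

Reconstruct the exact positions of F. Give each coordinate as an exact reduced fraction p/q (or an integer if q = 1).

F = (-346/73, 71/73)

1. F_x = -346/73  [D, B, F are collinear ∩ CF ⟂ DB]
2. F_y = 71/73  [D, B, F are collinear ∩ CF ⟂ DB]
   → F = (-346/73, 71/73)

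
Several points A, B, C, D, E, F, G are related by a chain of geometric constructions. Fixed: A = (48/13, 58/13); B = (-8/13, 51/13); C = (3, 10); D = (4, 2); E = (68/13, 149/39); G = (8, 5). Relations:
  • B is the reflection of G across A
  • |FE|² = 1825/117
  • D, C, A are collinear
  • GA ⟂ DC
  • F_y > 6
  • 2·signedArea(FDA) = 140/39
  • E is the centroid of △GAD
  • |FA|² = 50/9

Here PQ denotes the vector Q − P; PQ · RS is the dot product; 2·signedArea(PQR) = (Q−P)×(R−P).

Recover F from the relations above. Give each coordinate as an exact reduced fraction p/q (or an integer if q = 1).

1. F_x = 79/39  [line -32/13·x + -4/13·y + 268/39 = 0 ∩ |FA|² = 50/9]
2. F_y = 239/39  [line -32/13·x + -4/13·y + 268/39 = 0 ∩ |FA|² = 50/9]
   → F = (79/39, 239/39)

F = (79/39, 239/39)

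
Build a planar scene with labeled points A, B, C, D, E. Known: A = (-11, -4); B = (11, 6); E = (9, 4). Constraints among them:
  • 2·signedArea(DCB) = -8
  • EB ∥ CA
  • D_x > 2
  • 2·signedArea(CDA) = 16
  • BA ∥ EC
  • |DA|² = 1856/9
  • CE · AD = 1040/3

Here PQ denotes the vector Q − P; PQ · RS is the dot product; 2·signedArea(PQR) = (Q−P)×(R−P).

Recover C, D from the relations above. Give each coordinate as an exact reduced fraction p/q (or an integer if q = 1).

1. C_x = -13  [EB ∥ CA ∩ BA ∥ EC]
2. C_y = -6  [EB ∥ CA ∩ BA ∥ EC]
   → C = (-13, -6)
3. D_x = 7/3  [2·signedArea(DCB) = -8 ∩ 2·signedArea(CDA) = 16]
4. D_y = 4/3  [2·signedArea(DCB) = -8 ∩ 2·signedArea(CDA) = 16]
   → D = (7/3, 4/3)

C = (-13, -6)
D = (7/3, 4/3)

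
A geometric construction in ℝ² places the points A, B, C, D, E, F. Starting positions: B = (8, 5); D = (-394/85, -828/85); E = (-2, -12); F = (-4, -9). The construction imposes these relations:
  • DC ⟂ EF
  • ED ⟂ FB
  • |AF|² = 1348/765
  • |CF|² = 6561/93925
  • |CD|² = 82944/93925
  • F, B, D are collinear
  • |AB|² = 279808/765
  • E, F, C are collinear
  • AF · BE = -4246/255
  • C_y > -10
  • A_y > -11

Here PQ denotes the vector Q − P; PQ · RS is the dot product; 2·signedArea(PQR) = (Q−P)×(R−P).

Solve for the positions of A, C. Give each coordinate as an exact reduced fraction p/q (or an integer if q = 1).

A = (-904/255, -871/85)
C = (-4258/1105, -10188/1105)

1. A_x = -904/255  [line 10·x + 17·y + 53461/255 = 0 ∩ |AB|² = 279808/765]
2. A_y = -871/85  [line 10·x + 17·y + 53461/255 = 0 ∩ |AB|² = 279808/765]
   → A = (-904/255, -871/85)
3. C_x = -4258/1105  [E, F, C are collinear ∩ DC ⟂ EF]
4. C_y = -10188/1105  [E, F, C are collinear ∩ DC ⟂ EF]
   → C = (-4258/1105, -10188/1105)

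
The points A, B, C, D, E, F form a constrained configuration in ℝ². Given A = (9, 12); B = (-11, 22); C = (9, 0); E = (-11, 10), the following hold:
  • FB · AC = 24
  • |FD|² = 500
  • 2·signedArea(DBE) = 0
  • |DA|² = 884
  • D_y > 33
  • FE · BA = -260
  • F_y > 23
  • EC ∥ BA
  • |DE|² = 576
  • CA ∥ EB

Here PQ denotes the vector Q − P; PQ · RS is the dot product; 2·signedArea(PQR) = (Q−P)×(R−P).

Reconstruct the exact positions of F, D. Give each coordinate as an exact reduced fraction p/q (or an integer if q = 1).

D = (-11, 34)
F = (9, 24)

1. F_x = 9  [FE · BA = -260 ∩ FB · AC = 24]
2. F_y = 24  [FE · BA = -260 ∩ FB · AC = 24]
   → F = (9, 24)
3. D_x = -11  [2·signedArea(DBE) = 0]
4. D_y = 34  [|FD|² = 500]
   → D = (-11, 34)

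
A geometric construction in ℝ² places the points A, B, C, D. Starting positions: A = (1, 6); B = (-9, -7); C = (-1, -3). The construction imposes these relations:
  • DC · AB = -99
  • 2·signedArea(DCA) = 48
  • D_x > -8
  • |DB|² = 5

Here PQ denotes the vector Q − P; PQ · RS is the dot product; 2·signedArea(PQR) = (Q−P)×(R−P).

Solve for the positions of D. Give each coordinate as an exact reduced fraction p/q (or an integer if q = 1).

D = (-7, -6)

1. D_x = -7  [2·signedArea(DCA) = 48 ∩ DC · AB = -99]
2. D_y = -6  [2·signedArea(DCA) = 48 ∩ DC · AB = -99]
   → D = (-7, -6)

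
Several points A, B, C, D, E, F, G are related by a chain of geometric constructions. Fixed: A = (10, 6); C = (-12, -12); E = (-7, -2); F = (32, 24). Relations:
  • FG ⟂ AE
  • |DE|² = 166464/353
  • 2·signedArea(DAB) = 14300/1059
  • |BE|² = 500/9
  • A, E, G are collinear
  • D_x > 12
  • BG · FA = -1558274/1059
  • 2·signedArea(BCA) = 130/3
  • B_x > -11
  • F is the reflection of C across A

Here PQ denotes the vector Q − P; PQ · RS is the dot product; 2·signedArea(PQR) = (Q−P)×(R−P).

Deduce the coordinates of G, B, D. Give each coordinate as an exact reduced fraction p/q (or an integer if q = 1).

1. G_x = 12336/353  [A, E, G are collinear ∩ FG ⟂ AE]
2. G_y = 6262/353  [A, E, G are collinear ∩ FG ⟂ AE]
   → G = (12336/353, 6262/353)
3. B_x = -31/3  [2·signedArea(BCA) = 130/3 ∩ BG · FA = -1558274/1059]
4. B_y = -26/3  [2·signedArea(BCA) = 130/3 ∩ BG · FA = -1558274/1059]
   → B = (-31/3, -26/3)
5. D_x = 4465/353  [line 44/3·x + -61/3·y + -13474/353 = 0 ∩ |DE|² = 166464/353]
6. D_y = 2558/353  [line 44/3·x + -61/3·y + -13474/353 = 0 ∩ |DE|² = 166464/353]
   → D = (4465/353, 2558/353)

B = (-31/3, -26/3)
D = (4465/353, 2558/353)
G = (12336/353, 6262/353)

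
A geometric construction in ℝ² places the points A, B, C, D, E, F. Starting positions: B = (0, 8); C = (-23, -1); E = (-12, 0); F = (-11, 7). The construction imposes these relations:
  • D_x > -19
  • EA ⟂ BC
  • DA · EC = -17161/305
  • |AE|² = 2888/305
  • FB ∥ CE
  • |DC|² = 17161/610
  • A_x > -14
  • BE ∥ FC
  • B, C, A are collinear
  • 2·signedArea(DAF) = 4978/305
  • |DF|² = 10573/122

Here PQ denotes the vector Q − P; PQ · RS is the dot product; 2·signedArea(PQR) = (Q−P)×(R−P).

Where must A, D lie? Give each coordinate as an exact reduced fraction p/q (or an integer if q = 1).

1. A_x = -4002/305  [B, C, A are collinear ∩ EA ⟂ BC]
2. A_y = 874/305  [B, C, A are collinear ∩ EA ⟂ BC]
   → A = (-4002/305, 874/305)
3. D_x = -11017/610  [2·signedArea(DAF) = 4978/305 ∩ DA · EC = -17161/305]
4. D_y = 569/610  [2·signedArea(DAF) = 4978/305 ∩ DA · EC = -17161/305]
   → D = (-11017/610, 569/610)

A = (-4002/305, 874/305)
D = (-11017/610, 569/610)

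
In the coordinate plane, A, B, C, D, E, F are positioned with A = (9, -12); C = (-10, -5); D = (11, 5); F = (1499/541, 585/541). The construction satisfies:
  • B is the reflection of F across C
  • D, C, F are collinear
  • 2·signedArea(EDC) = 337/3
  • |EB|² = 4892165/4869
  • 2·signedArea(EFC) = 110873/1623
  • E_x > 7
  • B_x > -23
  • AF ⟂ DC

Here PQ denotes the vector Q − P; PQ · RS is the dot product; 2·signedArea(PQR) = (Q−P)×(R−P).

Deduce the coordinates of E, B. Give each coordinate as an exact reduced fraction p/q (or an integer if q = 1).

1. B_x = -12319/541  [B is the reflection of F across C]
2. B_y = -5995/541  [B is the reflection of F across C]
   → B = (-12319/541, -5995/541)
3. E_x = 12319/1623  [line 10·x + -21·y + -352/3 = 0 ∩ |EB|² = 4892165/4869]
4. E_y = -3202/1623  [line 10·x + -21·y + -352/3 = 0 ∩ |EB|² = 4892165/4869]
   → E = (12319/1623, -3202/1623)

B = (-12319/541, -5995/541)
E = (12319/1623, -3202/1623)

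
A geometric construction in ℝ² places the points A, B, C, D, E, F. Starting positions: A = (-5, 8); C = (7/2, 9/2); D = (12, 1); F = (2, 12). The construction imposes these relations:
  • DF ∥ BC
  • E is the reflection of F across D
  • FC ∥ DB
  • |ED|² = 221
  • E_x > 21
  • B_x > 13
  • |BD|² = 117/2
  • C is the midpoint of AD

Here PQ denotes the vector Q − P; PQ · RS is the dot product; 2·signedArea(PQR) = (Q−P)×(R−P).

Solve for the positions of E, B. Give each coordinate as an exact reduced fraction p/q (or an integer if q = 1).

B = (27/2, -13/2)
E = (22, -10)

1. E_x = 22  [E is the reflection of F across D]
2. E_y = -10  [E is the reflection of F across D]
   → E = (22, -10)
3. B_x = 27/2  [DF ∥ BC ∩ FC ∥ DB]
4. B_y = -13/2  [DF ∥ BC ∩ FC ∥ DB]
   → B = (27/2, -13/2)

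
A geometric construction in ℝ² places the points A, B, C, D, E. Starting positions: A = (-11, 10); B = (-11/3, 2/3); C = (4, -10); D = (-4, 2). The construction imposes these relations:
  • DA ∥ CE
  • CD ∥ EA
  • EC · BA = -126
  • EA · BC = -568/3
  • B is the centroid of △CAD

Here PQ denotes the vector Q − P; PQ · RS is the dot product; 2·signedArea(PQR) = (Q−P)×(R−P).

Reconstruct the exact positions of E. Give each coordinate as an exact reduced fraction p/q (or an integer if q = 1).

1. E_x = -3  [CD ∥ EA ∩ DA ∥ CE]
2. E_y = -2  [CD ∥ EA ∩ DA ∥ CE]
   → E = (-3, -2)

E = (-3, -2)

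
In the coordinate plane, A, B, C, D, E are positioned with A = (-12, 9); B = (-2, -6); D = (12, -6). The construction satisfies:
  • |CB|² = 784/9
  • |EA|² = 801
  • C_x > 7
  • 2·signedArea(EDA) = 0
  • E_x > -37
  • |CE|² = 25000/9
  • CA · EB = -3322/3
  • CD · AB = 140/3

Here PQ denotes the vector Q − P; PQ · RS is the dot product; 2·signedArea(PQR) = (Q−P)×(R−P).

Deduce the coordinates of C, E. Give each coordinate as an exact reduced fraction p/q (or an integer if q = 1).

1. C_x = 22/3  [line -10·x + 15·y + 490/3 = 0 ∩ |CB|² = 784/9]
2. C_y = -6  [line -10·x + 15·y + 490/3 = 0 ∩ |CB|² = 784/9]
   → C = (22/3, -6)
3. E_x = -36  [CA · EB = -3322/3 ∩ 2·signedArea(EDA) = 0]
4. E_y = 24  [CA · EB = -3322/3 ∩ 2·signedArea(EDA) = 0]
   → E = (-36, 24)

C = (22/3, -6)
E = (-36, 24)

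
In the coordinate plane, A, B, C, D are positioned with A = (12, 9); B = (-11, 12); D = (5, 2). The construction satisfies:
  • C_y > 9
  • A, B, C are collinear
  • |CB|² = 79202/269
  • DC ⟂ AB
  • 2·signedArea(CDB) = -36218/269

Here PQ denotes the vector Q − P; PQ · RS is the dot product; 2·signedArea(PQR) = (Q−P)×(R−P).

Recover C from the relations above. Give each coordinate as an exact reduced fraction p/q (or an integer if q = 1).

C = (1618/269, 2631/269)

1. C_x = 1618/269  [A, B, C are collinear ∩ DC ⟂ AB]
2. C_y = 2631/269  [A, B, C are collinear ∩ DC ⟂ AB]
   → C = (1618/269, 2631/269)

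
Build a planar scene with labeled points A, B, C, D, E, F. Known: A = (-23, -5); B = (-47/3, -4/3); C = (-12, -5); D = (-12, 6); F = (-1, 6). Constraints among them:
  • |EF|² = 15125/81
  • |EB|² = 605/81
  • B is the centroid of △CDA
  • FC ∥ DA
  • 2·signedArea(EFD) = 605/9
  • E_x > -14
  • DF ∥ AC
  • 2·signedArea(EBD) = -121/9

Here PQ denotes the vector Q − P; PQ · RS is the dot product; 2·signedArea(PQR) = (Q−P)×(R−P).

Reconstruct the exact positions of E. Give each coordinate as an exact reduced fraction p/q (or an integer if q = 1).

1. E_x = -119/9  [2·signedArea(EFD) = 605/9 ∩ 2·signedArea(EBD) = -121/9]
2. E_y = -1/9  [2·signedArea(EFD) = 605/9 ∩ 2·signedArea(EBD) = -121/9]
   → E = (-119/9, -1/9)

E = (-119/9, -1/9)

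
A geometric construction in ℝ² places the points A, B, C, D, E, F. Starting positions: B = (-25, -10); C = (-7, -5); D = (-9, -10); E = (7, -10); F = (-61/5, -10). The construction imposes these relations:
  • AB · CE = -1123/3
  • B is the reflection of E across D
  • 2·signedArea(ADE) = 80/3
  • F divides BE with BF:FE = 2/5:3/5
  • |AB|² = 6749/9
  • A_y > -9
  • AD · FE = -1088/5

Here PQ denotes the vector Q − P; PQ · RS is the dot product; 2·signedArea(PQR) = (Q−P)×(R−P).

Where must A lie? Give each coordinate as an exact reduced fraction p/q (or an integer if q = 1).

1. A_x = 7/3  [2·signedArea(ADE) = 80/3 ∩ AD · FE = -1088/5]
2. A_y = -25/3  [2·signedArea(ADE) = 80/3 ∩ AD · FE = -1088/5]
   → A = (7/3, -25/3)

A = (7/3, -25/3)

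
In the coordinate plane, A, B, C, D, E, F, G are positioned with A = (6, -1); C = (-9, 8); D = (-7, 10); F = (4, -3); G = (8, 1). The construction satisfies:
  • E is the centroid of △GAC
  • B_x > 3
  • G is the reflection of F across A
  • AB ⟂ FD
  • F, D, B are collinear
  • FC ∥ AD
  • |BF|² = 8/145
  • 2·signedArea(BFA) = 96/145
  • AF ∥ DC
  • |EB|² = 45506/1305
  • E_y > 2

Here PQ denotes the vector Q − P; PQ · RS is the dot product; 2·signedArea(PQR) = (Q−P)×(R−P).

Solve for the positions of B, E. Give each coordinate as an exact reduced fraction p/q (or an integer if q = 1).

B = (558/145, -409/145)
E = (5/3, 8/3)

1. B_x = 558/145  [F, D, B are collinear ∩ AB ⟂ FD]
2. B_y = -409/145  [F, D, B are collinear ∩ AB ⟂ FD]
   → B = (558/145, -409/145)
3. E_x = 5/3  [E is the centroid of △GAC]
4. E_y = 8/3  [E is the centroid of △GAC]
   → E = (5/3, 8/3)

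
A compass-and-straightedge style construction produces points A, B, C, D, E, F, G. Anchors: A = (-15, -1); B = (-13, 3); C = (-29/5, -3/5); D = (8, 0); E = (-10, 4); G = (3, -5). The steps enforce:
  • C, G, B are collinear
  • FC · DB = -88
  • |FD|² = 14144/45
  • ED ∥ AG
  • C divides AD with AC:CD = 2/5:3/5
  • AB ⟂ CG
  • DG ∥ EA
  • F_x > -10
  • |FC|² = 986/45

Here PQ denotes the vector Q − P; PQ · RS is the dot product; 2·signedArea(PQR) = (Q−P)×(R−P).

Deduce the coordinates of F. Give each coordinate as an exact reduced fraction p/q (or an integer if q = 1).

F = (-48/5, 32/15)

1. F_x = -48/5  [line 21·x + -3·y + 208 = 0 ∩ |FC|² = 986/45]
2. F_y = 32/15  [line 21·x + -3·y + 208 = 0 ∩ |FC|² = 986/45]
   → F = (-48/5, 32/15)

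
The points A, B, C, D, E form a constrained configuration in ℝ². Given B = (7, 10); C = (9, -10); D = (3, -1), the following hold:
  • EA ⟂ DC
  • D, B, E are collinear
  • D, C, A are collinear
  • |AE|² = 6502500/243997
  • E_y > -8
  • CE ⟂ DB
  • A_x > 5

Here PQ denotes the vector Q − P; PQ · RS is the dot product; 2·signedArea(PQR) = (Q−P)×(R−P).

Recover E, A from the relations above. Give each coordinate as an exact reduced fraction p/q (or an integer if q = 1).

1. E_x = 111/137  [D, B, E are collinear ∩ CE ⟂ DB]
2. E_y = -962/137  [D, B, E are collinear ∩ CE ⟂ DB]
   → E = (111/137, -962/137)
3. A_x = 9093/1781  [D, C, A are collinear ∩ EA ⟂ DC]
4. A_y = -7406/1781  [D, C, A are collinear ∩ EA ⟂ DC]
   → A = (9093/1781, -7406/1781)

A = (9093/1781, -7406/1781)
E = (111/137, -962/137)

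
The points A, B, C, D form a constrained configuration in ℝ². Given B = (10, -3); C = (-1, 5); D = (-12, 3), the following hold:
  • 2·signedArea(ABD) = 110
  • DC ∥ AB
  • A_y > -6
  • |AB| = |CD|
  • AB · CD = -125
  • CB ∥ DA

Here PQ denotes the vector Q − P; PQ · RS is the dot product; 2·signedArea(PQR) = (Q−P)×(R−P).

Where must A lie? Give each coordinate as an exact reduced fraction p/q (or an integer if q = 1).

A = (-1, -5)

1. A_x = -1  [DC ∥ AB ∩ CB ∥ DA]
2. A_y = -5  [DC ∥ AB ∩ CB ∥ DA]
   → A = (-1, -5)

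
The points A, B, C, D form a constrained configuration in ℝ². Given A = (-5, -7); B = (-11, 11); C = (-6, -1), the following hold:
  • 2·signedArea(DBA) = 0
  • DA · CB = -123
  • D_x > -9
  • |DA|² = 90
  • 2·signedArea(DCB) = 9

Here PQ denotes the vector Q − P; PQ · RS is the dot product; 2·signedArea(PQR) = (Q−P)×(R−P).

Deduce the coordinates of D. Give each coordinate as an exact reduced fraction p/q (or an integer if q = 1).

1. D_x = -8  [2·signedArea(DBA) = 0 ∩ DA · CB = -123]
2. D_y = 2  [2·signedArea(DBA) = 0 ∩ DA · CB = -123]
   → D = (-8, 2)

D = (-8, 2)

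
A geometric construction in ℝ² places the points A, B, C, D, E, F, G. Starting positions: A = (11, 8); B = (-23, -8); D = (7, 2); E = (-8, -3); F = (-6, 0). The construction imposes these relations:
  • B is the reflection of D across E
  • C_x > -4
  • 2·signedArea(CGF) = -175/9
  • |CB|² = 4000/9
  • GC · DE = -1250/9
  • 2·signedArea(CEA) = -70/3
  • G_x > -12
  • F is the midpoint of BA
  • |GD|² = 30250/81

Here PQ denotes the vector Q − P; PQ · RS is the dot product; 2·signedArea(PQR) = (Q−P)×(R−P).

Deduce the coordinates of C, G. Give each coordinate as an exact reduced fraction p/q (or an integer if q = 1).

1. C_x = -3  [line -11·x + 19·y + -23/3 = 0 ∩ |CB|² = 4000/9]
2. C_y = -4/3  [line -11·x + 19·y + -23/3 = 0 ∩ |CB|² = 4000/9]
   → C = (-3, -4/3)
3. G_x = -34/3  [2·signedArea(CGF) = -175/9 ∩ GC · DE = -1250/9]
4. G_y = -37/9  [2·signedArea(CGF) = -175/9 ∩ GC · DE = -1250/9]
   → G = (-34/3, -37/9)

C = (-3, -4/3)
G = (-34/3, -37/9)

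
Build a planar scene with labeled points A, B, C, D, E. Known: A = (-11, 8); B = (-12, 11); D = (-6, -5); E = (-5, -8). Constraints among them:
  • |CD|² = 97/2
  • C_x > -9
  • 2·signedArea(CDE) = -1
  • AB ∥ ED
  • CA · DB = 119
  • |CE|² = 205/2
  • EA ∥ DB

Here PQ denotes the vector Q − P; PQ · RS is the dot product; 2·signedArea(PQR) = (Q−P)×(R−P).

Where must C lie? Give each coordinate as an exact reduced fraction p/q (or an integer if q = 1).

1. C_x = -17/2  [2·signedArea(CDE) = -1 ∩ CA · DB = 119]
2. C_y = 3/2  [2·signedArea(CDE) = -1 ∩ CA · DB = 119]
   → C = (-17/2, 3/2)

C = (-17/2, 3/2)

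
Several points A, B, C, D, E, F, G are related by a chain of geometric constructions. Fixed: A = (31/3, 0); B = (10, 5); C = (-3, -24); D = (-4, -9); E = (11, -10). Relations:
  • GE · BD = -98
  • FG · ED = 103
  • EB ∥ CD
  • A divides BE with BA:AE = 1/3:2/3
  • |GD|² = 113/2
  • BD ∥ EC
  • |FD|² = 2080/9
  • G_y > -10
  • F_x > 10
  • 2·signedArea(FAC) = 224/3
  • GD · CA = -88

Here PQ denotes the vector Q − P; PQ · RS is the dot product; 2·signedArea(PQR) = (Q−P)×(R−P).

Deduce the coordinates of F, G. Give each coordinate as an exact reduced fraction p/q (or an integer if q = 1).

1. F_x = 32/3  [line 24·x + -40/3·y + -968/3 = 0 ∩ |FD|² = 2080/9]
2. F_y = -5  [line 24·x + -40/3·y + -968/3 = 0 ∩ |FD|² = 2080/9]
   → F = (32/3, -5)
3. G_x = 7/2  [FG · ED = 103 ∩ GE · BD = -98]
4. G_y = -19/2  [FG · ED = 103 ∩ GE · BD = -98]
   → G = (7/2, -19/2)

F = (32/3, -5)
G = (7/2, -19/2)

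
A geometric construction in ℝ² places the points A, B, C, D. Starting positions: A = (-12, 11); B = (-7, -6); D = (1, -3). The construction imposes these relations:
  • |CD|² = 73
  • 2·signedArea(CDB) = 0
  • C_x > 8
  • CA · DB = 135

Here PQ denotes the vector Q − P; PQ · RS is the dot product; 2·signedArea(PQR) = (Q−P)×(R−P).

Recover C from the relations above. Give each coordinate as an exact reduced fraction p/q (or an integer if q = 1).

C = (9, 0)

1. C_x = 9  [2·signedArea(CDB) = 0 ∩ CA · DB = 135]
2. C_y = 0  [2·signedArea(CDB) = 0 ∩ CA · DB = 135]
   → C = (9, 0)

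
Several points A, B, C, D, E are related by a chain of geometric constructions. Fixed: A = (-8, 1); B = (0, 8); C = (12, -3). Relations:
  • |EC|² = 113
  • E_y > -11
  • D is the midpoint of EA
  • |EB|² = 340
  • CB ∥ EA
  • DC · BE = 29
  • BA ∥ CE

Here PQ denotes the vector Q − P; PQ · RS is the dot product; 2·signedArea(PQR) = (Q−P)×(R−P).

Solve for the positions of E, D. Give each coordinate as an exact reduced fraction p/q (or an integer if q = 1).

D = (-2, -9/2)
E = (4, -10)

1. E_x = 4  [CB ∥ EA ∩ BA ∥ CE]
2. E_y = -10  [CB ∥ EA ∩ BA ∥ CE]
   → E = (4, -10)
3. D_x = -2  [D is the midpoint of EA]
4. D_y = -9/2  [D is the midpoint of EA]
   → D = (-2, -9/2)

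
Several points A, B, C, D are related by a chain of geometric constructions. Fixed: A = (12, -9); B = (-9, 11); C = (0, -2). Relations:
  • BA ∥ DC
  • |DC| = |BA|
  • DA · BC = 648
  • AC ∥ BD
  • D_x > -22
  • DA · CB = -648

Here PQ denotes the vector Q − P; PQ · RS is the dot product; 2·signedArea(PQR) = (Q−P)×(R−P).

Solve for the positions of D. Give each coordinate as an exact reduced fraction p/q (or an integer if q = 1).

1. D_x = -21  [BA ∥ DC ∩ AC ∥ BD]
2. D_y = 18  [BA ∥ DC ∩ AC ∥ BD]
   → D = (-21, 18)

D = (-21, 18)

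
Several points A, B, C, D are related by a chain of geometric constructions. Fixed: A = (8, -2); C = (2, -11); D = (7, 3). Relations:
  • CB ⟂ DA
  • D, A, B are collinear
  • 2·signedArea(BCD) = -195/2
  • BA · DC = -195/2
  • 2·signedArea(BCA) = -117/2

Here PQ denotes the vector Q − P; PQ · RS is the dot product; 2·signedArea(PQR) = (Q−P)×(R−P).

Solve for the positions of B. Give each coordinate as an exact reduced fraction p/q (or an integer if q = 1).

B = (19/2, -19/2)

1. B_x = 19/2  [D, A, B are collinear ∩ CB ⟂ DA]
2. B_y = -19/2  [D, A, B are collinear ∩ CB ⟂ DA]
   → B = (19/2, -19/2)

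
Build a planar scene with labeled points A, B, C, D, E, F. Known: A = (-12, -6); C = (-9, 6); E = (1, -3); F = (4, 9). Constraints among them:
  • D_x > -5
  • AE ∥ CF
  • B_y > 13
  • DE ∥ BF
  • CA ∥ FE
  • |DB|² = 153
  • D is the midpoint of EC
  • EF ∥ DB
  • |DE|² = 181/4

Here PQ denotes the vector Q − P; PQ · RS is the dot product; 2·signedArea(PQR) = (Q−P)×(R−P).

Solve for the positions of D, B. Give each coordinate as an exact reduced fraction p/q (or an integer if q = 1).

1. D_x = -4  [D is the midpoint of EC]
2. D_y = 3/2  [D is the midpoint of EC]
   → D = (-4, 3/2)
3. B_x = -1  [DE ∥ BF ∩ EF ∥ DB]
4. B_y = 27/2  [DE ∥ BF ∩ EF ∥ DB]
   → B = (-1, 27/2)

B = (-1, 27/2)
D = (-4, 3/2)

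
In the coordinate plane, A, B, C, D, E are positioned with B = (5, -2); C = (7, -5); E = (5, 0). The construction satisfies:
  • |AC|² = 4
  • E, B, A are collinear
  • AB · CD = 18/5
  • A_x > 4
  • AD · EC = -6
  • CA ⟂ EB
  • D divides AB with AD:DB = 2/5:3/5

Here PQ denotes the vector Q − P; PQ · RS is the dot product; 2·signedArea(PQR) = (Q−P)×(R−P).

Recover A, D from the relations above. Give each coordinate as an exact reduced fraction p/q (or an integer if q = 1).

1. A_x = 5  [E, B, A are collinear ∩ CA ⟂ EB]
2. A_y = -5  [E, B, A are collinear ∩ CA ⟂ EB]
   → A = (5, -5)
3. D_x = 5  [D divides AB with AD:DB = 2/5:3/5]
4. D_y = -19/5  [D divides AB with AD:DB = 2/5:3/5]
   → D = (5, -19/5)

A = (5, -5)
D = (5, -19/5)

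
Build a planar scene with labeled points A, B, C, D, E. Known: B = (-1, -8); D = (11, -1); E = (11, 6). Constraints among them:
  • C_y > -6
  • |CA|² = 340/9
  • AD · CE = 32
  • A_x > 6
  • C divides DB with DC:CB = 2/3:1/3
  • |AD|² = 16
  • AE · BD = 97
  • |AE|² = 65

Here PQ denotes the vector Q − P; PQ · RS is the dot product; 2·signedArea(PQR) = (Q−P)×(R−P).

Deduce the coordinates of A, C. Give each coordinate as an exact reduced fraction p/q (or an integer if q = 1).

1. A_x = 7  [line -12·x + -7·y + 77 = 0 ∩ |AE|² = 65]
2. A_y = -1  [line -12·x + -7·y + 77 = 0 ∩ |AE|² = 65]
   → A = (7, -1)
3. C_x = 3  [AD · CE = 32 ∩ C divides DB with DC:CB = 2/3:1/3]
4. C_y = -17/3  [AD · CE = 32 ∩ C divides DB with DC:CB = 2/3:1/3]
   → C = (3, -17/3)

A = (7, -1)
C = (3, -17/3)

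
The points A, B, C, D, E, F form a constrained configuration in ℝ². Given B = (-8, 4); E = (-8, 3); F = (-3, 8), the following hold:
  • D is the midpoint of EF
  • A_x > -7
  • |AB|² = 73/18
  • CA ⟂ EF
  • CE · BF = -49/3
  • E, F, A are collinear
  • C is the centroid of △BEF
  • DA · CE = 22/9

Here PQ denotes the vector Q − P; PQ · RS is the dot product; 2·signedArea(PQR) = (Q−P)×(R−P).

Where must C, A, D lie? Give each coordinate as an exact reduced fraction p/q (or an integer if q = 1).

A = (-37/6, 29/6)
C = (-19/3, 5)
D = (-11/2, 11/2)

1. C_x = -19/3  [C is the centroid of △BEF]
2. C_y = 5  [C is the centroid of △BEF]
   → C = (-19/3, 5)
3. A_x = -37/6  [E, F, A are collinear ∩ CA ⟂ EF]
4. A_y = 29/6  [E, F, A are collinear ∩ CA ⟂ EF]
   → A = (-37/6, 29/6)
5. D_x = -11/2  [D is the midpoint of EF]
6. D_y = 11/2  [D is the midpoint of EF]
   → D = (-11/2, 11/2)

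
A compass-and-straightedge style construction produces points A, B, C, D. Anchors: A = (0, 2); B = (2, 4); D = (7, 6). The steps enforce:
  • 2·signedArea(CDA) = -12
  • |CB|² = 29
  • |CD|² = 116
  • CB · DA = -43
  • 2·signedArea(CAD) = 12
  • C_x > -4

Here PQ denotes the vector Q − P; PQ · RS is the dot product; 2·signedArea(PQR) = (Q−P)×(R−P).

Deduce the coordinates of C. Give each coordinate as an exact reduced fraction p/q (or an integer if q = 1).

C = (-3, 2)

1. C_x = -3  [2·signedArea(CAD) = 12 ∩ CB · DA = -43]
2. C_y = 2  [2·signedArea(CAD) = 12 ∩ CB · DA = -43]
   → C = (-3, 2)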